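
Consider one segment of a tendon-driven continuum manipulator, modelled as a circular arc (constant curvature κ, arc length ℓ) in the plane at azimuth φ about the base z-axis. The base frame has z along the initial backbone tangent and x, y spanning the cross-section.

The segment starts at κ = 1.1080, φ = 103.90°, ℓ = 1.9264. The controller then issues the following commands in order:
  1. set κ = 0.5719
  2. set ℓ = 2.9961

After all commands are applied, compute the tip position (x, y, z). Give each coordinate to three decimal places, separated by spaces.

-0.480 1.939 1.731

initial: κ=1.1080, φ=103.90°, ℓ=1.9264
cmd 1: set κ=0.5719 → (κ,φ,ℓ)=(0.5719,103.90°,1.9264) → tip=(-0.2302,0.9300,1.5597)
cmd 2: set ℓ=2.9961 → (κ,φ,ℓ)=(0.5719,103.90°,2.9961) → tip=(-0.4798,1.9387,1.7308)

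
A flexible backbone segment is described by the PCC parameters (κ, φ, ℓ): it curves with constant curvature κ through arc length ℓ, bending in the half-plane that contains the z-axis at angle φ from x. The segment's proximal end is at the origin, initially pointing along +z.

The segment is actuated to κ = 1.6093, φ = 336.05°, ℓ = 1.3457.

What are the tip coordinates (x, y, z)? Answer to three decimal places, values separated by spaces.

0.886 -0.394 0.515

θ = κ·ℓ = 1.6093 × 1.3457 = 2.16564 rad
ρ = (1 − cos θ)/κ = (1 − -0.56038)/1.6093 = 0.96960
z = sin θ / κ = 0.82824/1.6093 = 0.51466
x = ρ cos φ = 0.96960 × cos(336.05°) = 0.88612
y = ρ sin φ = 0.96960 × sin(336.05°) = -0.39360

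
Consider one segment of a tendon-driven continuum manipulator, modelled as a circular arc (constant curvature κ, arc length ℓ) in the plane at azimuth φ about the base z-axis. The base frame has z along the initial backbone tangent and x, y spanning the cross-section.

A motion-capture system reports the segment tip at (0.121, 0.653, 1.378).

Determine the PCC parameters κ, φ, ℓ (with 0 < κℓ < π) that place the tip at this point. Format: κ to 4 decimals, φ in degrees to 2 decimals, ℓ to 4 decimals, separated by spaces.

ρ = √(x²+y²) = √(0.121² + 0.653²) = 0.66412
φ = atan2(y, x) mod 360° = atan2(0.653, 0.121) = 79.5022°
|p|² = ρ² + z² = 0.66412² + 1.378² = 2.33993
κ = 2ρ / |p|² = 2×0.66412 / 2.33993 = 0.56764
θ = 2·atan2(ρ, z) = 2·atan2(0.66412, 1.378) = 0.89819 rad
ℓ = θ/κ = 0.89819/0.56764 = 1.58234

0.5676 79.50 1.5823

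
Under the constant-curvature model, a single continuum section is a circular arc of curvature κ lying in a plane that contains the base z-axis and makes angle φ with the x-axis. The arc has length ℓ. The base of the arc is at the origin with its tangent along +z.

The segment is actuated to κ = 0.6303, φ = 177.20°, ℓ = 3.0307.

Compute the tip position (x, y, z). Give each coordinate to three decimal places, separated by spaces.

-2.112 0.103 1.496

θ = κ·ℓ = 0.6303 × 3.0307 = 1.91025 rad
ρ = (1 − cos θ)/κ = (1 − -0.33297)/0.6303 = 2.11482
z = sin θ / κ = 0.94294/0.6303 = 1.49601
x = ρ cos φ = 2.11482 × cos(177.20°) = -2.11230
y = ρ sin φ = 2.11482 × sin(177.20°) = 0.10331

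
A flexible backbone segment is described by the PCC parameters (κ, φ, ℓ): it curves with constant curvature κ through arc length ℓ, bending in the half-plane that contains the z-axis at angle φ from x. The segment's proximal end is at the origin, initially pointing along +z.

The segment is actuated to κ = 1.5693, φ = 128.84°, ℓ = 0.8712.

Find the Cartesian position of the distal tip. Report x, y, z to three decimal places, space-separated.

θ = κ·ℓ = 1.5693 × 0.8712 = 1.36717 rad
ρ = (1 − cos θ)/κ = (1 − 0.20222)/1.5693 = 0.50837
z = sin θ / κ = 0.97934/1.5693 = 0.62406
x = ρ cos φ = 0.50837 × cos(128.84°) = -0.31882
y = ρ sin φ = 0.50837 × sin(128.84°) = 0.39597

-0.319 0.396 0.624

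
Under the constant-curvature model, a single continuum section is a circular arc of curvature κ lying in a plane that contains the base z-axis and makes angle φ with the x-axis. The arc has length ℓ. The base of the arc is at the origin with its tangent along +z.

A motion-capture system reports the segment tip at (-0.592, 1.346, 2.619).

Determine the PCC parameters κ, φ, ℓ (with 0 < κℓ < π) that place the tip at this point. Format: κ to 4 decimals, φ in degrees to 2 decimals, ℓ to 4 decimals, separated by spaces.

ρ = √(x²+y²) = √(-0.592² + 1.346²) = 1.47044
φ = atan2(y, x) mod 360° = atan2(1.346, -0.592) = 113.7409°
|p|² = ρ² + z² = 1.47044² + 2.619² = 9.02134
κ = 2ρ / |p|² = 2×1.47044 / 9.02134 = 0.32599
θ = 2·atan2(ρ, z) = 2·atan2(1.47044, 2.619) = 1.02318 rad
ℓ = θ/κ = 1.02318/0.32599 = 3.13869

0.3260 113.74 3.1387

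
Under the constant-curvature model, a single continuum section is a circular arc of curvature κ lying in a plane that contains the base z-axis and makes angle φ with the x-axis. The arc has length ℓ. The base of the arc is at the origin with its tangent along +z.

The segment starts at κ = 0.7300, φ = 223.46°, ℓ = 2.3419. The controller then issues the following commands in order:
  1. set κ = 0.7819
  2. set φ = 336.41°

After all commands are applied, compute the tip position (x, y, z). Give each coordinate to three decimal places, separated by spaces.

1.474 -0.644 1.236

initial: κ=0.7300, φ=223.46°, ℓ=2.3419
cmd 1: set κ=0.7819 → (κ,φ,ℓ)=(0.7819,223.46°,2.3419) → tip=(-1.1673,-1.1062,1.2358)
cmd 2: set φ=336.41° → (κ,φ,ℓ)=(0.7819,336.41°,2.3419) → tip=(1.4738,-0.6436,1.2358)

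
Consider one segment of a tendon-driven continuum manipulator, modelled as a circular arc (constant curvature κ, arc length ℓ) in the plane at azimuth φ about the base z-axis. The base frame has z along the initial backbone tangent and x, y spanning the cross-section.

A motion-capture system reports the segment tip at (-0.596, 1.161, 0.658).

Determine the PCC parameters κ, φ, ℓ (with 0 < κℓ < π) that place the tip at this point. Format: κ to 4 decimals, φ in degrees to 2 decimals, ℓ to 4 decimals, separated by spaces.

1.2219 117.17 1.8067

ρ = √(x²+y²) = √(-0.596² + 1.161²) = 1.30504
φ = atan2(y, x) mod 360° = atan2(1.161, -0.596) = 117.1737°
|p|² = ρ² + z² = 1.30504² + 0.658² = 2.13610
κ = 2ρ / |p|² = 2×1.30504 / 2.13610 = 1.22189
θ = 2·atan2(ρ, z) = 2·atan2(1.30504, 0.658) = 2.20759 rad
ℓ = θ/κ = 2.20759/1.22189 = 1.80670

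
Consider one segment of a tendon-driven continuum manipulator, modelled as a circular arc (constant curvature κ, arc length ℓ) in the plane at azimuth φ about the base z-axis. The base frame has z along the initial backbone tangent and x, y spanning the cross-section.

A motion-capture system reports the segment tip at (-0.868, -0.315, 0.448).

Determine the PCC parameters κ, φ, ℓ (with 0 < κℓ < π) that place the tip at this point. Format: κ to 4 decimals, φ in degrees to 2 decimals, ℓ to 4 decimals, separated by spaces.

1.7532 199.95 1.2766

ρ = √(x²+y²) = √(-0.868² + -0.315²) = 0.92339
φ = atan2(y, x) mod 360° = atan2(-0.315, -0.868) = 199.9460°
|p|² = ρ² + z² = 0.92339² + 0.448² = 1.05335
κ = 2ρ / |p|² = 2×0.92339 / 1.05335 = 1.75324
θ = 2·atan2(ρ, z) = 2·atan2(0.92339, 0.448) = 2.23817 rad
ℓ = θ/κ = 2.23817/1.75324 = 1.27659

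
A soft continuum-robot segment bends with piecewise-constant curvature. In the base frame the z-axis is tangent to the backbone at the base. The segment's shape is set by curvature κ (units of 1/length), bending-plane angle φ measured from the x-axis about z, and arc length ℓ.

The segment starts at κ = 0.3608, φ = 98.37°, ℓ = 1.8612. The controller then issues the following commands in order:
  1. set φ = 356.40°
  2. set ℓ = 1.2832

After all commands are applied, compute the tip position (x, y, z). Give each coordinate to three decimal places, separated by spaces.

initial: κ=0.3608, φ=98.37°, ℓ=1.8612
cmd 1: set φ=356.40° → (κ,φ,ℓ)=(0.3608,356.40°,1.8612) → tip=(0.6006,-0.0378,1.7244)
cmd 2: set ℓ=1.2832 → (κ,φ,ℓ)=(0.3608,356.40°,1.2832) → tip=(0.2912,-0.0183,1.2378)

0.291 -0.018 1.238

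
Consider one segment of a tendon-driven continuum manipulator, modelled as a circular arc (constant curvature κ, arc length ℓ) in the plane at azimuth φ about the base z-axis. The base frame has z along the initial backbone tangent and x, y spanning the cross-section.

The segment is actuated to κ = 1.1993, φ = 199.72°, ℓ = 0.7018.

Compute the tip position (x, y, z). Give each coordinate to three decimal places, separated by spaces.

θ = κ·ℓ = 1.1993 × 0.7018 = 0.84167 rad
ρ = (1 − cos θ)/κ = (1 − 0.66622)/1.1993 = 0.27831
z = sin θ / κ = 0.74576/1.1993 = 0.62183
x = ρ cos φ = 0.27831 × cos(199.72°) = -0.26199
y = ρ sin φ = 0.27831 × sin(199.72°) = -0.09391

-0.262 -0.094 0.622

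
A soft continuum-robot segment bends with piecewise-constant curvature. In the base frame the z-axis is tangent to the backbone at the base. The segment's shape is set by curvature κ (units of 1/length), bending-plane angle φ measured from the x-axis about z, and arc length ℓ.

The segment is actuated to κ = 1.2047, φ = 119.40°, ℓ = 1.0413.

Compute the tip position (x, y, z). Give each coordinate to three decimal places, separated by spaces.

θ = κ·ℓ = 1.2047 × 1.0413 = 1.25445 rad
ρ = (1 − cos θ)/κ = (1 − 0.31109)/1.2047 = 0.57185
z = sin θ / κ = 0.95038/1.2047 = 0.78889
x = ρ cos φ = 0.57185 × cos(119.40°) = -0.28072
y = ρ sin φ = 0.57185 × sin(119.40°) = 0.49820

-0.281 0.498 0.789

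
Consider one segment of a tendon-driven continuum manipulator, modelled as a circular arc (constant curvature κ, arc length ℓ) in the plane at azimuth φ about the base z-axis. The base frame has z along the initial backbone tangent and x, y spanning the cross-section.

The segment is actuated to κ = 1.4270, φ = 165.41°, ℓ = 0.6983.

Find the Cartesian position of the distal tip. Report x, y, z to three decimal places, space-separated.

θ = κ·ℓ = 1.4270 × 0.6983 = 0.99647 rad
ρ = (1 − cos θ)/κ = (1 − 0.54327)/1.4270 = 0.32007
z = sin θ / κ = 0.83956/1.4270 = 0.58834
x = ρ cos φ = 0.32007 × cos(165.41°) = -0.30974
y = ρ sin φ = 0.32007 × sin(165.41°) = 0.08062

-0.310 0.081 0.588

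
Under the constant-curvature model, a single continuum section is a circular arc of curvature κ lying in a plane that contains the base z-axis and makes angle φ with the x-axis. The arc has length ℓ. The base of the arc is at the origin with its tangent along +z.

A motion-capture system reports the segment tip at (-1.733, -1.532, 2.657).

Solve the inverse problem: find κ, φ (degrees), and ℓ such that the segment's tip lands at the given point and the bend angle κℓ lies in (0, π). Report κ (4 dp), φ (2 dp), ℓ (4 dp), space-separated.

0.3728 221.48 3.8431

ρ = √(x²+y²) = √(-1.733² + -1.532²) = 2.31307
φ = atan2(y, x) mod 360° = atan2(-1.532, -1.733) = 221.4772°
|p|² = ρ² + z² = 2.31307² + 2.657² = 12.40996
κ = 2ρ / |p|² = 2×2.31307 / 12.40996 = 0.37278
θ = 2·atan2(ρ, z) = 2·atan2(2.31307, 2.657) = 1.43262 rad
ℓ = θ/κ = 1.43262/0.37278 = 3.84310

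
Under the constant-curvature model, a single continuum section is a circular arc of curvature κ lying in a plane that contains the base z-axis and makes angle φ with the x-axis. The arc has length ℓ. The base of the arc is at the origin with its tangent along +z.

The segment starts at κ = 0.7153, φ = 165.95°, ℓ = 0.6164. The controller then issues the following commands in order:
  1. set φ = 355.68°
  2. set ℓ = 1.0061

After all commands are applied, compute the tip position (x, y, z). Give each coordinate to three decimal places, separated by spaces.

0.346 -0.026 0.921

initial: κ=0.7153, φ=165.95°, ℓ=0.6164
cmd 1: set φ=355.68° → (κ,φ,ℓ)=(0.7153,355.68°,0.6164) → tip=(0.1333,-0.0101,0.5966)
cmd 2: set ℓ=1.0061 → (κ,φ,ℓ)=(0.7153,355.68°,1.0061) → tip=(0.3457,-0.0261,0.9215)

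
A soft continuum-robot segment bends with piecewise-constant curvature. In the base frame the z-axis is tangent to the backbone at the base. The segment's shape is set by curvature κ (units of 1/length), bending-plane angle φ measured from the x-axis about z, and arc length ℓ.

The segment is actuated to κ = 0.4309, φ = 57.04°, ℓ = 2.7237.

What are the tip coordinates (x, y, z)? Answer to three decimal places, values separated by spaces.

θ = κ·ℓ = 0.4309 × 2.7237 = 1.17364 rad
ρ = (1 − cos θ)/κ = (1 − 0.38680)/0.4309 = 1.42308
z = sin θ / κ = 0.92217/0.4309 = 2.14009
x = ρ cos φ = 1.42308 × cos(57.04°) = 0.77423
y = ρ sin φ = 1.42308 × sin(57.04°) = 1.19403

0.774 1.194 2.140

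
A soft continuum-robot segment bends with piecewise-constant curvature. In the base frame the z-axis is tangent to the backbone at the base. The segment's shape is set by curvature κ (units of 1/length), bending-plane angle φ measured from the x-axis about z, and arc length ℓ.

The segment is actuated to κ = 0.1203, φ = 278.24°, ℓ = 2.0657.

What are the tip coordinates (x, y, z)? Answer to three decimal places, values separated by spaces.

0.037 -0.253 2.045

θ = κ·ℓ = 0.1203 × 2.0657 = 0.24850 rad
ρ = (1 − cos θ)/κ = (1 − 0.96928)/0.1203 = 0.25535
z = sin θ / κ = 0.24595/0.1203 = 2.04450
x = ρ cos φ = 0.25535 × cos(278.24°) = 0.03660
y = ρ sin φ = 0.25535 × sin(278.24°) = -0.25271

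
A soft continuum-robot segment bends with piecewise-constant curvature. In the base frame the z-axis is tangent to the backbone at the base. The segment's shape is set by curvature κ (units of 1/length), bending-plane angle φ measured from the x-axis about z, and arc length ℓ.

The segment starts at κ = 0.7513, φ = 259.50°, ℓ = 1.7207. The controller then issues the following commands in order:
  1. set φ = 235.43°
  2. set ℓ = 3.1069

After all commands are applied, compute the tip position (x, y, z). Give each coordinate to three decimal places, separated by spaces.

-1.277 -1.854 0.962

initial: κ=0.7513, φ=259.50°, ℓ=1.7207
cmd 1: set φ=235.43° → (κ,φ,ℓ)=(0.7513,235.43°,1.7207) → tip=(-0.5480,-0.7952,1.2799)
cmd 2: set ℓ=3.1069 → (κ,φ,ℓ)=(0.7513,235.43°,3.1069) → tip=(-1.2774,-1.8538,0.9616)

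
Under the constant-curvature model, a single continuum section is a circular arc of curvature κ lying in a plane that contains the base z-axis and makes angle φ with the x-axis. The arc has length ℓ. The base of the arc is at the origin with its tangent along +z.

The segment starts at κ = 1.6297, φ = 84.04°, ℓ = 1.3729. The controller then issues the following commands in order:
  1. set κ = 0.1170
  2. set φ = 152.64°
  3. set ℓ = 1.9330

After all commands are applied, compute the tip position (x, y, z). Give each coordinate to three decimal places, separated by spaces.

initial: κ=1.6297, φ=84.04°, ℓ=1.3729
cmd 1: set κ=0.1170 → (κ,φ,ℓ)=(0.1170,84.04°,1.3729) → tip=(0.0114,0.1094,1.3670)
cmd 2: set φ=152.64° → (κ,φ,ℓ)=(0.1170,152.64°,1.3729) → tip=(-0.0977,0.0506,1.3670)
cmd 3: set ℓ=1.9330 → (κ,φ,ℓ)=(0.1170,152.64°,1.9330) → tip=(-0.1933,0.1000,1.9166)

-0.193 0.100 1.917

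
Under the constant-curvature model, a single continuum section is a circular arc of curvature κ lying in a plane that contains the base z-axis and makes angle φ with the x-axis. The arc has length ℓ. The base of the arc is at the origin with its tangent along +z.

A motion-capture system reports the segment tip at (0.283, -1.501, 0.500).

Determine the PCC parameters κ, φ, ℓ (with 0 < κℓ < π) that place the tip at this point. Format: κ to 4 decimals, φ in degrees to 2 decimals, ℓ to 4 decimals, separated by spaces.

ρ = √(x²+y²) = √(0.283² + -1.501²) = 1.52745
φ = atan2(y, x) mod 360° = atan2(-1.501, 0.283) = 280.6773°
|p|² = ρ² + z² = 1.52745² + 0.500² = 2.58309
κ = 2ρ / |p|² = 2×1.52745 / 2.58309 = 1.18265
θ = 2·atan2(ρ, z) = 2·atan2(1.52745, 0.500) = 2.50889 rad
ℓ = θ/κ = 2.50889/1.18265 = 2.12142

1.1826 280.68 2.1214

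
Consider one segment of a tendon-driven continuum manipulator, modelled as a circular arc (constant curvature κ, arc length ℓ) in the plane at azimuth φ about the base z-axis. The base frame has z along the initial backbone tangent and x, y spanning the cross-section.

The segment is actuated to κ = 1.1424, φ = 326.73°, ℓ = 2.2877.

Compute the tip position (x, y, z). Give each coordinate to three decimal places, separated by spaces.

1.364 -0.895 0.441

θ = κ·ℓ = 1.1424 × 2.2877 = 2.61347 rad
ρ = (1 − cos θ)/κ = (1 − -0.86375)/1.1424 = 1.63144
z = sin θ / κ = 0.50391/1.1424 = 0.44110
x = ρ cos φ = 1.63144 × cos(326.73°) = 1.36404
y = ρ sin φ = 1.63144 × sin(326.73°) = -0.89498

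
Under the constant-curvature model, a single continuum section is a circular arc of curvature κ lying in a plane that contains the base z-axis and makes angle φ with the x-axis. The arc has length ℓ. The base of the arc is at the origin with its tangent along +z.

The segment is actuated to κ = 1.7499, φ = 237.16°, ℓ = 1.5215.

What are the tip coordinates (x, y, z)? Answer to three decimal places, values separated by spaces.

-0.585 -0.906 0.263

θ = κ·ℓ = 1.7499 × 1.5215 = 2.66247 rad
ρ = (1 − cos θ)/κ = (1 − -0.88740)/1.7499 = 1.07858
z = sin θ / κ = 0.46100/1.7499 = 0.26344
x = ρ cos φ = 1.07858 × cos(237.16°) = -0.58491
y = ρ sin φ = 1.07858 × sin(237.16°) = -0.90621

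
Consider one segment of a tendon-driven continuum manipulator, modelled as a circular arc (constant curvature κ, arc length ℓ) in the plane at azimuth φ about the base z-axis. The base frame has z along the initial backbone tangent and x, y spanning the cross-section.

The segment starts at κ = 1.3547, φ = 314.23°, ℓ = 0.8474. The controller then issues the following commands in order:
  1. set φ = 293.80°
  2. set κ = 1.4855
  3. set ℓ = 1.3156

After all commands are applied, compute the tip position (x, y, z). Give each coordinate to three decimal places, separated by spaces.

0.373 -0.846 0.624

initial: κ=1.3547, φ=314.23°, ℓ=0.8474
cmd 1: set φ=293.80° → (κ,φ,ℓ)=(1.3547,293.80°,0.8474) → tip=(0.1757,-0.3983,0.6732)
cmd 2: set κ=1.4855 → (κ,φ,ℓ)=(1.4855,293.80°,0.8474) → tip=(0.1883,-0.4269,0.6407)
cmd 3: set ℓ=1.3156 → (κ,φ,ℓ)=(1.4855,293.80°,1.3156) → tip=(0.3733,-0.8464,0.6243)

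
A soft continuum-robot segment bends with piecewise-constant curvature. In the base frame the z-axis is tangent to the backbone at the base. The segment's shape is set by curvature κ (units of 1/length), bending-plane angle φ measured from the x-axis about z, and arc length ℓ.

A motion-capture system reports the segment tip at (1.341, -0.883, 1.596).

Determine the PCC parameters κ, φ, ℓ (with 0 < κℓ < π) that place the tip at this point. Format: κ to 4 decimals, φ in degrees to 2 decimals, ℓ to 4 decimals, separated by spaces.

0.6266 326.64 2.5166

ρ = √(x²+y²) = √(1.341² + -0.883²) = 1.60561
φ = atan2(y, x) mod 360° = atan2(-0.883, 1.341) = 326.6365°
|p|² = ρ² + z² = 1.60561² + 1.596² = 5.12519
κ = 2ρ / |p|² = 2×1.60561 / 5.12519 = 0.62656
θ = 2·atan2(ρ, z) = 2·atan2(1.60561, 1.596) = 1.57680 rad
ℓ = θ/κ = 1.57680/0.62656 = 2.51661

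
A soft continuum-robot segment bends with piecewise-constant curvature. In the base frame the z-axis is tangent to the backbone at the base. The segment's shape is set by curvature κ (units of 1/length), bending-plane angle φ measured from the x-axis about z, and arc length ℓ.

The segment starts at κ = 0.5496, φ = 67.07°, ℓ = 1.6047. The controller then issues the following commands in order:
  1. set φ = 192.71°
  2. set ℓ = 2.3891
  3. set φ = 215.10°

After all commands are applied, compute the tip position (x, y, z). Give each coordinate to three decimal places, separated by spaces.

-1.109 -0.780 1.759

initial: κ=0.5496, φ=67.07°, ℓ=1.6047
cmd 1: set φ=192.71° → (κ,φ,ℓ)=(0.5496,192.71°,1.6047) → tip=(-0.6467,-0.1459,1.4046)
cmd 2: set ℓ=2.3891 → (κ,φ,ℓ)=(0.5496,192.71°,2.3891) → tip=(-1.3225,-0.2983,1.7594)
cmd 3: set φ=215.10° → (κ,φ,ℓ)=(0.5496,215.10°,2.3891) → tip=(-1.1092,-0.7795,1.7594)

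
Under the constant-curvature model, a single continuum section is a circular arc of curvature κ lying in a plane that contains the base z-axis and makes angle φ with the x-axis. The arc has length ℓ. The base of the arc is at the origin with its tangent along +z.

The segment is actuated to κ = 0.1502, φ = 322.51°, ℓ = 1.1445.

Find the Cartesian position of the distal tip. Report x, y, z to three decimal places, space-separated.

θ = κ·ℓ = 0.1502 × 1.1445 = 0.17190 rad
ρ = (1 − cos θ)/κ = (1 − 0.98526)/0.1502 = 0.09813
z = sin θ / κ = 0.17106/0.1502 = 1.13887
x = ρ cos φ = 0.09813 × cos(322.51°) = 0.07786
y = ρ sin φ = 0.09813 × sin(322.51°) = -0.05972

0.078 -0.060 1.139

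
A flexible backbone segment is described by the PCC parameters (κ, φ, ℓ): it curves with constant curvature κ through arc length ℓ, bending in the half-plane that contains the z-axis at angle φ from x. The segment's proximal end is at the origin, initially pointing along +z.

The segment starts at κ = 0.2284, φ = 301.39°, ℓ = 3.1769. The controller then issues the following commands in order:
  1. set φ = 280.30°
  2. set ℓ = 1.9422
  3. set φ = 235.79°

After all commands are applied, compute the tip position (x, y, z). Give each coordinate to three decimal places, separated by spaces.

initial: κ=0.2284, φ=301.39°, ℓ=3.1769
cmd 1: set φ=280.30° → (κ,φ,ℓ)=(0.2284,280.30°,3.1769) → tip=(0.1972,-1.0851,2.9054)
cmd 2: set ℓ=1.9422 → (κ,φ,ℓ)=(0.2284,280.30°,1.9422) → tip=(0.0758,-0.4169,1.8791)
cmd 3: set φ=235.79° → (κ,φ,ℓ)=(0.2284,235.79°,1.9422) → tip=(-0.2382,-0.3504,1.8791)

-0.238 -0.350 1.879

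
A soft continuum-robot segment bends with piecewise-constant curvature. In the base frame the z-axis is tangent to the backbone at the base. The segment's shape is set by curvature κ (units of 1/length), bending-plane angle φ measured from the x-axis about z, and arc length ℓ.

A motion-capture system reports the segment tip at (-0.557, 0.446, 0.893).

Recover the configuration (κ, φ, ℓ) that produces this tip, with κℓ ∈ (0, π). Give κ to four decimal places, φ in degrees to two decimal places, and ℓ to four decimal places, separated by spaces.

ρ = √(x²+y²) = √(-0.557² + 0.446²) = 0.71356
φ = atan2(y, x) mod 360° = atan2(0.446, -0.557) = 141.3151°
|p|² = ρ² + z² = 0.71356² + 0.893² = 1.30661
κ = 2ρ / |p|² = 2×0.71356 / 1.30661 = 1.09222
θ = 2·atan2(ρ, z) = 2·atan2(0.71356, 0.893) = 1.34833 rad
ℓ = θ/κ = 1.34833/1.09222 = 1.23448

1.0922 141.32 1.2345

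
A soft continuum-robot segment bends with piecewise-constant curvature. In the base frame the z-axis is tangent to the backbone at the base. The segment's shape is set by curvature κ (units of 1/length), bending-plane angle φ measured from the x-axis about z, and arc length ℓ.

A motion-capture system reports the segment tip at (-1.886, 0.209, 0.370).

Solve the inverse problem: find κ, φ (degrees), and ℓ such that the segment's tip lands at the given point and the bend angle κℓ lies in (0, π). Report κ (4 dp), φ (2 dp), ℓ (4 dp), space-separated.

1.0154 173.68 2.7147

ρ = √(x²+y²) = √(-1.886² + 0.209²) = 1.89754
φ = atan2(y, x) mod 360° = atan2(0.209, -1.886) = 173.6765°
|p|² = ρ² + z² = 1.89754² + 0.370² = 3.73758
κ = 2ρ / |p|² = 2×1.89754 / 3.73758 = 1.01539
θ = 2·atan2(ρ, z) = 2·atan2(1.89754, 0.370) = 2.75645 rad
ℓ = θ/κ = 2.75645/1.01539 = 2.71467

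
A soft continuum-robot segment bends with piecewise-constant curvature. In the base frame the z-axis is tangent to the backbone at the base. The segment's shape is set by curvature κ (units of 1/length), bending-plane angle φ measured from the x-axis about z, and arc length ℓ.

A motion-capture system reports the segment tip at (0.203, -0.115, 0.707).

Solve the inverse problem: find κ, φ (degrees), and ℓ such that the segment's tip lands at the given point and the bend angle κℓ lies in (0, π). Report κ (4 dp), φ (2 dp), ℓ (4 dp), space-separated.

0.8418 330.47 0.7573

ρ = √(x²+y²) = √(0.203² + -0.115²) = 0.23331
φ = atan2(y, x) mod 360° = atan2(-0.115, 0.203) = 330.4683°
|p|² = ρ² + z² = 0.23331² + 0.707² = 0.55428
κ = 2ρ / |p|² = 2×0.23331 / 0.55428 = 0.84185
θ = 2·atan2(ρ, z) = 2·atan2(0.23331, 0.707) = 0.63750 rad
ℓ = θ/κ = 0.63750/0.84185 = 0.75726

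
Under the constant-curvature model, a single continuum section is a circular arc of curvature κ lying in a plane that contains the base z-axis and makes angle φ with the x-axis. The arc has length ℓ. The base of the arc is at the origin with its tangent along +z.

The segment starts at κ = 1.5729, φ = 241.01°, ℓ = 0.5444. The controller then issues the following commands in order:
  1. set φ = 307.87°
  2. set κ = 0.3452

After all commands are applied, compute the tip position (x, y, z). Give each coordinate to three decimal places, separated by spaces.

initial: κ=1.5729, φ=241.01°, ℓ=0.5444
cmd 1: set φ=307.87° → (κ,φ,ℓ)=(1.5729,307.87°,0.5444) → tip=(0.1346,-0.1730,0.4803)
cmd 2: set κ=0.3452 → (κ,φ,ℓ)=(0.3452,307.87°,0.5444) → tip=(0.0313,-0.0403,0.5412)

0.031 -0.040 0.541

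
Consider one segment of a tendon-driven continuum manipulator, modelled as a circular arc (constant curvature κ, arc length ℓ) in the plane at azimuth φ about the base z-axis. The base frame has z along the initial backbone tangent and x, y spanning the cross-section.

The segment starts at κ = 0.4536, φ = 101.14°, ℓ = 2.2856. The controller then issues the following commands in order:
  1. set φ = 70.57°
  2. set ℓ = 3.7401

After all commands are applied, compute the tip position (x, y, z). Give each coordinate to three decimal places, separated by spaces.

0.825 2.340 2.187

initial: κ=0.4536, φ=101.14°, ℓ=2.2856
cmd 1: set φ=70.57° → (κ,φ,ℓ)=(0.4536,70.57°,2.2856) → tip=(0.3601,1.0208,1.8976)
cmd 2: set ℓ=3.7401 → (κ,φ,ℓ)=(0.4536,70.57°,3.7401) → tip=(0.8253,2.3397,2.1872)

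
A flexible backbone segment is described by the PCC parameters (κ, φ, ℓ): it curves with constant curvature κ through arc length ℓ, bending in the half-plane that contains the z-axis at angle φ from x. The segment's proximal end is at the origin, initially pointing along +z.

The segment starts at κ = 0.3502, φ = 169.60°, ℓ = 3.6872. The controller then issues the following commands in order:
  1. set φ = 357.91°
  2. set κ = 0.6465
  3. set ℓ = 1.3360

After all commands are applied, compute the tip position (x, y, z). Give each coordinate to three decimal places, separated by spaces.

initial: κ=0.3502, φ=169.60°, ℓ=3.6872
cmd 1: set φ=357.91° → (κ,φ,ℓ)=(0.3502,357.91°,3.6872) → tip=(2.0663,-0.0754,2.7447)
cmd 2: set κ=0.6465 → (κ,φ,ℓ)=(0.6465,357.91°,3.6872) → tip=(2.6685,-0.0974,1.0632)
cmd 3: set ℓ=1.3360 → (κ,φ,ℓ)=(0.6465,357.91°,1.3360) → tip=(0.5416,-0.0198,1.1760)

0.542 -0.020 1.176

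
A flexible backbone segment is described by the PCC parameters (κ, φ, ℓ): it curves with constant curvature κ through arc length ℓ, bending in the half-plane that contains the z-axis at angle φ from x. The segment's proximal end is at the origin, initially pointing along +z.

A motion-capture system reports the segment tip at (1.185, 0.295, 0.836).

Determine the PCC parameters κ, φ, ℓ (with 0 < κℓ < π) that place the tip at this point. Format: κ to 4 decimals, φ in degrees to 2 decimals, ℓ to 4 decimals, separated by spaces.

1.1151 13.98 1.7406

ρ = √(x²+y²) = √(1.185² + 0.295²) = 1.22117
φ = atan2(y, x) mod 360° = atan2(0.295, 1.185) = 13.9793°
|p|² = ρ² + z² = 1.22117² + 0.836² = 2.19015
κ = 2ρ / |p|² = 2×1.22117 / 2.19015 = 1.11515
θ = 2·atan2(ρ, z) = 2·atan2(1.22117, 0.836) = 1.94097 rad
ℓ = θ/κ = 1.94097/1.11515 = 1.74055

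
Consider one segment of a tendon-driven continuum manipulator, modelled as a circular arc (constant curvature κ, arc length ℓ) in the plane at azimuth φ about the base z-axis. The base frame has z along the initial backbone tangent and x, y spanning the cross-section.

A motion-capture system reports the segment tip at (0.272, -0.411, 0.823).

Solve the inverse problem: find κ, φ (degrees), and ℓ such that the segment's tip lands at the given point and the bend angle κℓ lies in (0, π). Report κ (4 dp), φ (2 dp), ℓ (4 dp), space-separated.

1.0711 303.50 1.0075

ρ = √(x²+y²) = √(0.272² + -0.411²) = 0.49285
φ = atan2(y, x) mod 360° = atan2(-0.411, 0.272) = 303.4966°
|p|² = ρ² + z² = 0.49285² + 0.823² = 0.92023
κ = 2ρ / |p|² = 2×0.49285 / 0.92023 = 1.07115
θ = 2·atan2(ρ, z) = 2·atan2(0.49285, 0.823) = 1.07915 rad
ℓ = θ/κ = 1.07915/1.07115 = 1.00747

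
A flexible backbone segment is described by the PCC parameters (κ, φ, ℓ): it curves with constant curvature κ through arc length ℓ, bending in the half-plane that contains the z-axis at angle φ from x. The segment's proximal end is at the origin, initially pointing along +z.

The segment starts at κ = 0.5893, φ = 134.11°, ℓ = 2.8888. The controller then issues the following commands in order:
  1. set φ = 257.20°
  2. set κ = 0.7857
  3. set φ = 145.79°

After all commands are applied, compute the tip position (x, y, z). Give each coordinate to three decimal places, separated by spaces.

initial: κ=0.5893, φ=134.11°, ℓ=2.8888
cmd 1: set φ=257.20° → (κ,φ,ℓ)=(0.5893,257.20°,2.8888) → tip=(-0.4253,-1.8719,1.6823)
cmd 2: set κ=0.7857 → (κ,φ,ℓ)=(0.7857,257.20°,2.8888) → tip=(-0.4634,-2.0397,0.9743)
cmd 3: set φ=145.79° → (κ,φ,ℓ)=(0.7857,145.79°,2.8888) → tip=(-1.7297,1.1760,0.9743)

-1.730 1.176 0.974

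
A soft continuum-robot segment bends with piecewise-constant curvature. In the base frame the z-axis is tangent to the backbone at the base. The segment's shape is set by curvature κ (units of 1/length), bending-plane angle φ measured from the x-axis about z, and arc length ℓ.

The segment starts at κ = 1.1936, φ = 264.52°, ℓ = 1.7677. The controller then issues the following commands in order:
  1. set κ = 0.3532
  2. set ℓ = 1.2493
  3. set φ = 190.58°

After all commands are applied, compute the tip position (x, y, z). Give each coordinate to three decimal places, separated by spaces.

initial: κ=1.1936, φ=264.52°, ℓ=1.7677
cmd 1: set κ=0.3532 → (κ,φ,ℓ)=(0.3532,264.52°,1.7677) → tip=(-0.0510,-0.5317,1.6551)
cmd 2: set ℓ=1.2493 → (κ,φ,ℓ)=(0.3532,264.52°,1.2493) → tip=(-0.0259,-0.2699,1.2092)
cmd 3: set φ=190.58° → (κ,φ,ℓ)=(0.3532,190.58°,1.2493) → tip=(-0.2666,-0.0498,1.2092)

-0.267 -0.050 1.209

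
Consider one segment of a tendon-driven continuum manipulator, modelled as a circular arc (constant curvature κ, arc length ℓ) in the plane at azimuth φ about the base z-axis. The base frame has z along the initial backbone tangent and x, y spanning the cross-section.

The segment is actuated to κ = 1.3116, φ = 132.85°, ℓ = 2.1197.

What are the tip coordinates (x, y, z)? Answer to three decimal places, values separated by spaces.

-1.004 1.082 0.270

θ = κ·ℓ = 1.3116 × 2.1197 = 2.78020 rad
ρ = (1 − cos θ)/κ = (1 − -0.93540)/1.3116 = 1.47561
z = sin θ / κ = 0.35358/1.3116 = 0.26958
x = ρ cos φ = 1.47561 × cos(132.85°) = -1.00353
y = ρ sin φ = 1.47561 × sin(132.85°) = 1.08182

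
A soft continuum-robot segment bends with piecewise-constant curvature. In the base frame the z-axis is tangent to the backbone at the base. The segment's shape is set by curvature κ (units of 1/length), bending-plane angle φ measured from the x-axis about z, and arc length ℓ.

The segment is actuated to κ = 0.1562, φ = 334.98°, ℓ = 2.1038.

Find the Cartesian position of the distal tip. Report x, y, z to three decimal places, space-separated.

0.310 -0.145 2.066

θ = κ·ℓ = 0.1562 × 2.1038 = 0.32861 rad
ρ = (1 − cos θ)/κ = (1 − 0.94649)/0.1562 = 0.34257
z = sin θ / κ = 0.32273/0.1562 = 2.06614
x = ρ cos φ = 0.34257 × cos(334.98°) = 0.31042
y = ρ sin φ = 0.34257 × sin(334.98°) = -0.14488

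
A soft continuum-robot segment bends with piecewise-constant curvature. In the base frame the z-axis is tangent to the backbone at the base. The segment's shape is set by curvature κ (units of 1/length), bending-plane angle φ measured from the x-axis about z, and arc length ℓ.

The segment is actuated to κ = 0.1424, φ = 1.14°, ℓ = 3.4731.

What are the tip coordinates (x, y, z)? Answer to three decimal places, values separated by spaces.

θ = κ·ℓ = 0.1424 × 3.4731 = 0.49457 rad
ρ = (1 − cos θ)/κ = (1 − 0.88017)/0.1424 = 0.84148
z = sin θ / κ = 0.47465/0.1424 = 3.33324
x = ρ cos φ = 0.84148 × cos(1.14°) = 0.84131
y = ρ sin φ = 0.84148 × sin(1.14°) = 0.01674

0.841 0.017 3.333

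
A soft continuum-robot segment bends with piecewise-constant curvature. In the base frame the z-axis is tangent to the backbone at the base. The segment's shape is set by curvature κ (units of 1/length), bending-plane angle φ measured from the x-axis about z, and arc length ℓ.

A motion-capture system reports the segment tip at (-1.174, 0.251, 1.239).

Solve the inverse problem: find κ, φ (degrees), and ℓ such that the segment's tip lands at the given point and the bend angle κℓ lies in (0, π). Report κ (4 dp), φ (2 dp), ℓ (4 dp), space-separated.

0.8067 167.93 1.9081

ρ = √(x²+y²) = √(-1.174² + 0.251²) = 1.20053
φ = atan2(y, x) mod 360° = atan2(0.251, -1.174) = 167.9319°
|p|² = ρ² + z² = 1.20053² + 1.239² = 2.97640
κ = 2ρ / |p|² = 2×1.20053 / 2.97640 = 0.80670
θ = 2·atan2(ρ, z) = 2·atan2(1.20053, 1.239) = 1.53926 rad
ℓ = θ/κ = 1.53926/0.80670 = 1.90809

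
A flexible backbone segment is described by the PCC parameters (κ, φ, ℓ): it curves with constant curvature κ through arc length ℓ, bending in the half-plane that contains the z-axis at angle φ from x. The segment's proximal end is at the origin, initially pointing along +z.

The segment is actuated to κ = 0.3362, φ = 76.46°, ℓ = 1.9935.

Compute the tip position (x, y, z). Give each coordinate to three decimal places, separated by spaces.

θ = κ·ℓ = 0.3362 × 1.9935 = 0.67021 rad
ρ = (1 − cos θ)/κ = (1 − 0.78369)/0.3362 = 0.64340
z = sin θ / κ = 0.62115/0.3362 = 1.84757
x = ρ cos φ = 0.64340 × cos(76.46°) = 0.15064
y = ρ sin φ = 0.64340 × sin(76.46°) = 0.62552

0.151 0.626 1.848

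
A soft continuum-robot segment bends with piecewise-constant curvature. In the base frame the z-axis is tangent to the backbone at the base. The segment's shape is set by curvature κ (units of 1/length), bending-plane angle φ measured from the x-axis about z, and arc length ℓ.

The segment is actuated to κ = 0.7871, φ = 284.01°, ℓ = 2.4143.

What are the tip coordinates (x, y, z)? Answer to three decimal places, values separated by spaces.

0.407 -1.632 1.202

θ = κ·ℓ = 0.7871 × 2.4143 = 1.90030 rad
ρ = (1 − cos θ)/κ = (1 − -0.32357)/0.7871 = 1.68158
z = sin θ / κ = 0.94620/0.7871 = 1.20214
x = ρ cos φ = 1.68158 × cos(284.01°) = 0.40710
y = ρ sin φ = 1.68158 × sin(284.01°) = -1.63156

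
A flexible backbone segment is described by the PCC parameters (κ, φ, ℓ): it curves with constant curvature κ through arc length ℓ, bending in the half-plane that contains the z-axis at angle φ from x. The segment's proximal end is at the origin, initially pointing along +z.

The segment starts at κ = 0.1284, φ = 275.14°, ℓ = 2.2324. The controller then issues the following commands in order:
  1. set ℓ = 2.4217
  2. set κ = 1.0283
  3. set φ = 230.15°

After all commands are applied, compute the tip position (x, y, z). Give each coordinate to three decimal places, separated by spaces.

initial: κ=0.1284, φ=275.14°, ℓ=2.2324
cmd 1: set ℓ=2.4217 → (κ,φ,ℓ)=(0.1284,275.14°,2.4217) → tip=(0.0335,-0.3720,2.3829)
cmd 2: set κ=1.0283 → (κ,φ,ℓ)=(1.0283,275.14°,2.4217) → tip=(0.1564,-1.7388,0.5896)
cmd 3: set φ=230.15° → (κ,φ,ℓ)=(1.0283,230.15°,2.4217) → tip=(-1.1187,-1.3403,0.5896)

-1.119 -1.340 0.590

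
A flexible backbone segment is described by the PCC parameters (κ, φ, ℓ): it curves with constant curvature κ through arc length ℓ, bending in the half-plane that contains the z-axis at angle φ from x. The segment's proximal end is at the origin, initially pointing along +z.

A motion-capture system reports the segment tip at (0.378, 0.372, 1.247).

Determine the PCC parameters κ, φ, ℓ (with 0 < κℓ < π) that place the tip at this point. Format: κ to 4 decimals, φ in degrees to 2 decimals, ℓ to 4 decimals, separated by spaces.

ρ = √(x²+y²) = √(0.378² + 0.372²) = 0.53035
φ = atan2(y, x) mod 360° = atan2(0.372, 0.378) = 44.5416°
|p|² = ρ² + z² = 0.53035² + 1.247² = 1.83628
κ = 2ρ / |p|² = 2×0.53035 / 1.83628 = 0.57763
θ = 2·atan2(ρ, z) = 2·atan2(0.53035, 1.247) = 0.80425 rad
ℓ = θ/κ = 0.80425/0.57763 = 1.39231

0.5776 44.54 1.3923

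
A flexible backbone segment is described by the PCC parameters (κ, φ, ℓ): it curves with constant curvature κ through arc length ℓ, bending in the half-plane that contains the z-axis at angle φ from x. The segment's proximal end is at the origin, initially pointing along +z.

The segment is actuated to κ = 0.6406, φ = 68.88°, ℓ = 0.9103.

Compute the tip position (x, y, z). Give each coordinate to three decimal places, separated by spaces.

0.093 0.241 0.860

θ = κ·ℓ = 0.6406 × 0.9103 = 0.58314 rad
ρ = (1 − cos θ)/κ = (1 − 0.83474)/0.6406 = 0.25798
z = sin θ / κ = 0.55065/0.6406 = 0.85958
x = ρ cos φ = 0.25798 × cos(68.88°) = 0.09296
y = ρ sin φ = 0.25798 × sin(68.88°) = 0.24065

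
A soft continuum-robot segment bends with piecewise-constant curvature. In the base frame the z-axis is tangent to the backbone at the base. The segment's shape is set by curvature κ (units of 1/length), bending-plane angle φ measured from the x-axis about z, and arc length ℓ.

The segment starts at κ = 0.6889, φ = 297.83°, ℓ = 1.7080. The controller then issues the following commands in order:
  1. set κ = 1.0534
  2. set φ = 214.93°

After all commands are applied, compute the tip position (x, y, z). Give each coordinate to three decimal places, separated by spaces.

initial: κ=0.6889, φ=297.83°, ℓ=1.7080
cmd 1: set κ=1.0534 → (κ,φ,ℓ)=(1.0534,297.83°,1.7080) → tip=(0.5435,-1.0296,0.9247)
cmd 2: set φ=214.93° → (κ,φ,ℓ)=(1.0534,214.93°,1.7080) → tip=(-0.9545,-0.6666,0.9247)

-0.955 -0.667 0.925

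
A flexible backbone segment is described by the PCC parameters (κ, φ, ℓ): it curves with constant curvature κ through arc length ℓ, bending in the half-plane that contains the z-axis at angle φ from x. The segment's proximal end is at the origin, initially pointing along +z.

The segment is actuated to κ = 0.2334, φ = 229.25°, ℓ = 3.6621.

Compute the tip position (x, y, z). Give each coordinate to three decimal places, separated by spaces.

θ = κ·ℓ = 0.2334 × 3.6621 = 0.85473 rad
ρ = (1 − cos θ)/κ = (1 − 0.65642)/0.2334 = 1.47207
z = sin θ / κ = 0.75440/0.2334 = 3.23220
x = ρ cos φ = 1.47207 × cos(229.25°) = -0.96091
y = ρ sin φ = 1.47207 × sin(229.25°) = -1.11519

-0.961 -1.115 3.232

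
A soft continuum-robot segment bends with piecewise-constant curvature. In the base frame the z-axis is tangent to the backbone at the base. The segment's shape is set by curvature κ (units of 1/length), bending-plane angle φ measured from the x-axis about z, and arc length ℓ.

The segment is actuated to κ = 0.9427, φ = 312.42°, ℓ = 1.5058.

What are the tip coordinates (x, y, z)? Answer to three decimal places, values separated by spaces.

θ = κ·ℓ = 0.9427 × 1.5058 = 1.41952 rad
ρ = (1 − cos θ)/κ = (1 − 0.15070)/0.9427 = 0.90092
z = sin θ / κ = 0.98858/0.9427 = 1.04867
x = ρ cos φ = 0.90092 × cos(312.42°) = 0.60772
y = ρ sin φ = 0.90092 × sin(312.42°) = -0.66508

0.608 -0.665 1.049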